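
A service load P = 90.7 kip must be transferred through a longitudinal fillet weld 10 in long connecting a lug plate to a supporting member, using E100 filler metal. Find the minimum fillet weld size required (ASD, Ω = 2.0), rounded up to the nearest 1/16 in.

E100XX → F_EXX = 100 ksi.
Total weld length L = 10 in.
Required throat t_e = P × Ω / (0.6 F_EXX × L) = 90.7 × 2.0 / (0.6 × 100 × 10) = 0.3023 in.
Required leg w = t_e / 0.707 = 0.4276 in → use 7/16 in.

w = 7/16 in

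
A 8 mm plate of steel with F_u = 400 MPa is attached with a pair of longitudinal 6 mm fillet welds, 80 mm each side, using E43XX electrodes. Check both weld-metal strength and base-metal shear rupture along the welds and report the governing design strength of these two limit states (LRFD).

E43XX → F_EXX = 430 MPa.
t_e = 0.707 × 6 = 4.242 mm; L = 160 mm.
Weld metal: φR_n = 0.75 × 0.6 × 430 × 4.242 × 160 × 10⁻³ = 131.3 kN.
Base metal (shear rupture): φR_n = 0.75 × 0.6 × 400 × 8 × 160 × 10⁻³ = 230.4 kN.
Governing: weld metal.

φR_n ≈ 131 kN (weld metal governs)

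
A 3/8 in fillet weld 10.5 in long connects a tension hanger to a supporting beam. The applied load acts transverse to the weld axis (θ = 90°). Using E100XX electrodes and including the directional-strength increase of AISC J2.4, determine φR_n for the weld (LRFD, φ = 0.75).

E100XX → F_EXX = 100 ksi.
t_e = 0.707 × 0.375 = 0.2651 in; A_we = 0.2651 × 10.5 = 2.784 in².
Directional factor: 1.0 + 0.5 sin^1.5(90°) = 1.5.
F_nw = 0.6 × 100 × 1.5 = 90 ksi.
φR_n = 0.75 × 90 × 2.784 = 187.9 kip.

φR_n ≈ 188 kip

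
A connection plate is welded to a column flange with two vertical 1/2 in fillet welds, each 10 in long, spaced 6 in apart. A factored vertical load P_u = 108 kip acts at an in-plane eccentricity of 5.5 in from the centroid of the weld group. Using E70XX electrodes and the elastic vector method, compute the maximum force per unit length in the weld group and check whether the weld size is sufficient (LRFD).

f_max ≈ 13.6 kip/in; NOT adequate

E70XX → F_EXX = 70 ksi.
Total weld length L_w = 20 in. Treat welds as unit-width lines.
Polar moment about centroid: J = 2[d³/12 + d(b/2)²] = 2[10³/12 + 10×3²] = 346.7 in³.
Direct shear f_v = P/L_w = 108 / 20 = 5.4 kip/in (vertical).
Torsion M = P·e = 108 × 5.5 = 594 kip·in.
Critical point at (x, y) = (3, 5) from centroid. f_tx = M·y/J = 8.567 kip/in; f_ty = M·x/J = 5.14 kip/in.
Resultant f_max = √[f_tx² + (f_v + f_ty)²] = √[8.567² + (5.4 + 5.14)²] = 13.58 kip/in.
Capacity per unit length: φr_n = 0.75 × 0.6 × 70 × (0.707 × 0.5) = 11.14 kip/in.
13.58 > 11.14 → NOT adequate.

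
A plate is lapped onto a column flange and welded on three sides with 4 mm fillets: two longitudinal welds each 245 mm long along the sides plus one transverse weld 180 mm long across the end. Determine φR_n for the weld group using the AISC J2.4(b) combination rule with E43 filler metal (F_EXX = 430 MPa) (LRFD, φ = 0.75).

φR_n ≈ 376 kN

t_e = 0.707 × 4 = 2.828 mm.
R_nwl = 0.6 × 430 × 2.828 × 490 × 10⁻³ = 357.5 kN (longitudinal, 2 welds).
R_nwt = 0.6 × 430 × 2.828 × 180 × 10⁻³ = 131.3 kN (transverse, base value).
(i) R_nwl + R_nwt = 488.8 kN; (ii) 0.85 R_nwl + 1.5 R_nwt = 500.9 kN.
R_n = max = 500.9 kN [governs: (ii)]; φR_n = 375.7 kN.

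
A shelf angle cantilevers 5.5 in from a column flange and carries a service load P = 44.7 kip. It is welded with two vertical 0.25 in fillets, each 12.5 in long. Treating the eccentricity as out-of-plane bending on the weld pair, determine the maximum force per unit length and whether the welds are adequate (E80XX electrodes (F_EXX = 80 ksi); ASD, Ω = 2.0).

f_max ≈ 5.05 kip/in; NOT adequate

L_w = 2 × 12.5 = 25 in; section modulus (unit throat) S = 2 × L²/6 = 52.08 in².
Direct shear f_v = P/L_w = 44.7/25 = 1.788 kip/in.
Moment M = P × e = 44.7 × 5.5 = 245.85 kip·in; bending f_b = M/S = 4.72 kip/in.
f_max = √(f_v² + f_b²) = √(1.788² + 4.72²) = 5.048 kip/in.
r_n/Ω = (1/2.0) × 0.6 × 80 × (0.707 × 0.25) = 4.242 kip/in → NOT adequate.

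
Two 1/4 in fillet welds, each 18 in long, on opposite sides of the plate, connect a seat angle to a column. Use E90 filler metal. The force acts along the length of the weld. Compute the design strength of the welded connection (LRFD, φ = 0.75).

φR_n ≈ 258 kip

E90XX → F_EXX = 90 ksi.
Effective throat t_e = 0.707 × 0.25 = 0.1767 in.
Total length L = 36 in; A_we = 0.1767 × 36 = 6.363 in².
F_nw = 0.6 F_EXX = 0.6 × 90 = 54 ksi.
φR_n = 0.75 × 54 × 6.363 = 257.7 kip.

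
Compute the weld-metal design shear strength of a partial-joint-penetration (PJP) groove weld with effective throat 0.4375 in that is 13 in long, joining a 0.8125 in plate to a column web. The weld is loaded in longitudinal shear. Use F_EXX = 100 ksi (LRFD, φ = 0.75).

φR_n ≈ 256 kips

Effective throat (given) t_e = 0.4375 in.
A_we = 0.4375 × 13 = 5.688 in².
F_nw = 0.6 F_EXX = 60 ksi.
φR_n = 0.75 × 60 × 5.688 = 255.9 kips.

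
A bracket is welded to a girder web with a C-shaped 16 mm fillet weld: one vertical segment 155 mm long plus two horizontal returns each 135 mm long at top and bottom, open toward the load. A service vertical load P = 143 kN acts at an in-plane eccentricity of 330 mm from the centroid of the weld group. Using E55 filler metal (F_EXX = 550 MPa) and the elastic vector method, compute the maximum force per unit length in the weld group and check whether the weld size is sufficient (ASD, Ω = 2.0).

f_max ≈ 2300 N/mm; NOT adequate

Total weld length L_w = 425 mm. Treat welds as unit-width lines.
Centroid: x̄ = 2×135×67.5 / 425 = 42.88 mm from the vertical weld.
Polar moment about centroid: J = I_x + I_y = [155³/12 + 2×135×77.5²] + [155×42.88² + 2(135³/12 + 135×24.62²)] = 2791000 mm³.
Direct shear f_v = P/L_w = 143×10³ / 425 = 336.5 N/mm (vertical).
Torsion M = P·e = 143×10³ × 330 = 47190000 N·mm.
Critical point at (x, y) = (92.12, 77.5) from centroid. f_tx = M·y/J = 1310 N/mm; f_ty = M·x/J = 1558 N/mm.
Resultant f_max = √[f_tx² + (f_v + f_ty)²] = √[1310² + (336.5 + 1558)²] = 2303 N/mm.
Capacity per unit length: r_n/Ω = (1/2.0) × 0.6 × 550 × (0.707 × 16) = 1866 N/mm.
2303 > 1866 → NOT adequate.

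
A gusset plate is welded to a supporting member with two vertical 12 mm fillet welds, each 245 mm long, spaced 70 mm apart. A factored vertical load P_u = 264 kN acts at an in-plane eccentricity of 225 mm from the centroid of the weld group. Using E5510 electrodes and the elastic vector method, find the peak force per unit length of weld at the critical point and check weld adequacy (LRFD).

f_max ≈ 2680 N/mm; NOT adequate

E55XX → F_EXX = 550 MPa.
Total weld length L_w = 490 mm. Treat welds as unit-width lines.
Polar moment about centroid: J = 2[d³/12 + d(b/2)²] = 2[245³/12 + 245×35²] = 3051000 mm³.
Direct shear f_v = P/L_w = 264×10³ / 490 = 538.8 N/mm (vertical).
Torsion M = P·e = 264×10³ × 225 = 59400000 N·mm.
Critical point at (x, y) = (35, 122.5) from centroid. f_tx = M·y/J = 2385 N/mm; f_ty = M·x/J = 681.4 N/mm.
Resultant f_max = √[f_tx² + (f_v + f_ty)²] = √[2385² + (538.8 + 681.4)²] = 2679 N/mm.
Capacity per unit length: φr_n = 0.75 × 0.6 × 550 × (0.707 × 12) = 2100 N/mm.
2679 > 2100 → NOT adequate.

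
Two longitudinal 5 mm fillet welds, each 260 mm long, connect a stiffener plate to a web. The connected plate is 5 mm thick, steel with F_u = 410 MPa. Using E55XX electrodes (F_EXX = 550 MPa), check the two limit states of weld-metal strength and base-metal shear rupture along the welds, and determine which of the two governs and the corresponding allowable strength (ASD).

t_e = 0.707 × 5 = 3.535 mm; L = 520 mm.
Weld metal: R_n/Ω = (1/2.0) × 0.6 × 550 × 3.535 × 520 × 10⁻³ = 303.3 kN.
Base metal (shear rupture): R_n/Ω = (1/2.0) × 0.6 × 410 × 5 × 520 × 10⁻³ = 319.8 kN.
Governing: weld metal.

R_n/Ω ≈ 303 kN (weld metal governs)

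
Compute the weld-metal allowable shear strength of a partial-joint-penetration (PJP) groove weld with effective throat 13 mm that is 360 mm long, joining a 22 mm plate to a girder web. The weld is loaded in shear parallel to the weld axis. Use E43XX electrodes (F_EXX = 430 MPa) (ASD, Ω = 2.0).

R_n/Ω ≈ 604 kN

Effective throat (given) t_e = 13 mm.
A_we = 13 × 360 = 4680 mm².
F_nw = 0.6 F_EXX = 258 MPa.
R_n/Ω = (258 × 4680) / 2.0 × 10⁻³ = 603.7 kN.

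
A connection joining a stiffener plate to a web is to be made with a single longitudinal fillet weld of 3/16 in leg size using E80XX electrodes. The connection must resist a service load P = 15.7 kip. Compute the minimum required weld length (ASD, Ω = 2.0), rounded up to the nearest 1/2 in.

L = 5 in

E80XX → F_EXX = 80 ksi.
Throat t_e = 0.707 × 0.1875 = 0.1326 in.
r_n/Ω = (0.6 × 80 × 0.1326) / 2.0 = 3.181 kip/in.
L_req = P / (r_n/Ω) = 15.7 / 3.181 = 4.935 in total.
Round up → use L = 5 in.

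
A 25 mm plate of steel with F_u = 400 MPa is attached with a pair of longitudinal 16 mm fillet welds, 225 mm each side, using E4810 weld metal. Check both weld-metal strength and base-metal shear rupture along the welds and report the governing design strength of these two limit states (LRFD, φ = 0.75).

φR_n ≈ 1100 kN (weld metal governs)

E48XX → F_EXX = 480 MPa.
t_e = 0.707 × 16 = 11.31 mm; L = 450 mm.
Weld metal: φR_n = 0.75 × 0.6 × 480 × 11.31 × 450 × 10⁻³ = 1100 kN.
Base metal (shear rupture): φR_n = 0.75 × 0.6 × 400 × 25 × 450 × 10⁻³ = 2025 kN.
Governing: weld metal.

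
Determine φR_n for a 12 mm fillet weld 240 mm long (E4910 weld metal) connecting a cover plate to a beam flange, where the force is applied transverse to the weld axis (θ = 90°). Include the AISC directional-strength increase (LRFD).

E49XX → F_EXX = 490 MPa.
t_e = 0.707 × 12 = 8.484 mm; A_we = 8.484 × 240 = 2036 mm².
Directional factor: 1.0 + 0.5 sin^1.5(90°) = 1.5.
F_nw = 0.6 × 490 × 1.5 = 441 MPa.
φR_n = 0.75 × 441 × 2036 × 10⁻³ = 673.5 kN.

φR_n ≈ 673 kN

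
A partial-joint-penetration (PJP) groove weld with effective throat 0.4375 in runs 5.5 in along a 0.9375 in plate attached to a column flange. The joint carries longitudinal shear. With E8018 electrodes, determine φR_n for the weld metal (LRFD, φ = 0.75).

E80XX → F_EXX = 80 ksi.
Effective throat (given) t_e = 0.4375 in.
A_we = 0.4375 × 5.5 = 2.406 in².
F_nw = 0.6 F_EXX = 48 ksi.
φR_n = 0.75 × 48 × 2.406 = 86.62 kip.

φR_n ≈ 86.6 kip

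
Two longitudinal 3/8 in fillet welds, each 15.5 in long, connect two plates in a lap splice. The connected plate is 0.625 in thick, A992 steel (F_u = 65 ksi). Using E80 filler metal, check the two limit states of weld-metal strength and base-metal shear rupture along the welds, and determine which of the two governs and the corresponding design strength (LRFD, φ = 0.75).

φR_n ≈ 296 kip (weld metal governs)

E80XX → F_EXX = 80 ksi.
t_e = 0.707 × 0.375 = 0.2651 in; L = 31 in.
Weld metal: φR_n = 0.75 × 0.6 × 80 × 0.2651 × 31 = 295.9 kip.
Base metal (shear rupture): φR_n = 0.75 × 0.6 × 65 × 0.625 × 31 = 566.7 kip.
Governing: weld metal.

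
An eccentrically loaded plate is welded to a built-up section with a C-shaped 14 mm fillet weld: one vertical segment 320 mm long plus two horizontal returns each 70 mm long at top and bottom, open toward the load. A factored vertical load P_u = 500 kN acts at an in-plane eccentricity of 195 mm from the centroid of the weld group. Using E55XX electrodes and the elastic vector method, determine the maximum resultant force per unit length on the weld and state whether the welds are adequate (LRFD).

f_max ≈ 3110 N/mm; NOT adequate

E55XX → F_EXX = 550 MPa.
Total weld length L_w = 460 mm. Treat welds as unit-width lines.
Centroid: x̄ = 2×70×35 / 460 = 10.65 mm from the vertical weld.
Polar moment about centroid: J = I_x + I_y = [320³/12 + 2×70×160²] + [320×10.65² + 2(70³/12 + 70×24.35²)] = 6491000 mm³.
Direct shear f_v = P/L_w = 500×10³ / 460 = 1087 N/mm (vertical).
Torsion M = P·e = 500×10³ × 195 = 97500000 N·mm.
Critical point at (x, y) = (59.35, 160) from centroid. f_tx = M·y/J = 2403 N/mm; f_ty = M·x/J = 891.4 N/mm.
Resultant f_max = √[f_tx² + (f_v + f_ty)²] = √[2403² + (1087 + 891.4)²] = 3113 N/mm.
Capacity per unit length: φr_n = 0.75 × 0.6 × 550 × (0.707 × 14) = 2450 N/mm.
3113 > 2450 → NOT adequate.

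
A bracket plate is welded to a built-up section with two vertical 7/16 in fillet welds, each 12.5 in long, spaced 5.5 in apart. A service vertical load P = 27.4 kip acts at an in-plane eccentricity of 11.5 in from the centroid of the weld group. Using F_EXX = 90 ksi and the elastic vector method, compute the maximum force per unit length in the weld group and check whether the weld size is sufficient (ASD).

f_max ≈ 4.73 kip/in; adequate

Total weld length L_w = 25 in. Treat welds as unit-width lines.
Polar moment about centroid: J = 2[d³/12 + d(b/2)²] = 2[12.5³/12 + 12.5×2.75²] = 514.6 in³.
Direct shear f_v = P/L_w = 27.4 / 25 = 1.096 kip/in (vertical).
Torsion M = P·e = 27.4 × 11.5 = 315.1 kip·in.
Critical point at (x, y) = (2.75, 6.25) from centroid. f_tx = M·y/J = 3.827 kip/in; f_ty = M·x/J = 1.684 kip/in.
Resultant f_max = √[f_tx² + (f_v + f_ty)²] = √[3.827² + (1.096 + 1.684)²] = 4.73 kip/in.
Capacity per unit length: r_n/Ω = (1/2.0) × 0.6 × 90 × (0.707 × 0.4375) = 8.351 kip/in.
4.73 ≤ 8.351 → adequate.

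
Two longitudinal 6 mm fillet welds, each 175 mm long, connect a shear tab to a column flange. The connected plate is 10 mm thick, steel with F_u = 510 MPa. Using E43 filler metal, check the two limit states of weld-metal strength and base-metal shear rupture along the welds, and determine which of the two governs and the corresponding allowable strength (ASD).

E43XX → F_EXX = 430 MPa.
t_e = 0.707 × 6 = 4.242 mm; L = 350 mm.
Weld metal: R_n/Ω = (1/2.0) × 0.6 × 430 × 4.242 × 350 × 10⁻³ = 191.5 kN.
Base metal (shear rupture): R_n/Ω = (1/2.0) × 0.6 × 510 × 10 × 350 × 10⁻³ = 535.5 kN.
Governing: weld metal.

R_n/Ω ≈ 192 kN (weld metal governs)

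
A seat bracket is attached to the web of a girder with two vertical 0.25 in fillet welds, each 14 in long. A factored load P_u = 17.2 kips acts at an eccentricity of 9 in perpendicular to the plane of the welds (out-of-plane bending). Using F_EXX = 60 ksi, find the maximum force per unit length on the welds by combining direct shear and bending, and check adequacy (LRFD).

f_max ≈ 2.45 kip/in; adequate

L_w = 2 × 14 = 28 in; section modulus (unit throat) S = 2 × L²/6 = 65.33 in².
Direct shear f_v = P/L_w = 17.2/28 = 0.6143 kip/in.
Moment M = P × e = 17.2 × 9 = 154.8 kip·in; bending f_b = M/S = 2.369 kip/in.
f_max = √(f_v² + f_b²) = √(0.6143² + 2.369²) = 2.448 kip/in.
φr_n = 0.75 × 0.6 × 60 × (0.707 × 0.25) = 4.772 kip/in → adequate.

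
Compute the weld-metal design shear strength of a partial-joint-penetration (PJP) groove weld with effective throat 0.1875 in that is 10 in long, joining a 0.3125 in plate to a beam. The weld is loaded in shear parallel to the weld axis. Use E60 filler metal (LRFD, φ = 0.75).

φR_n ≈ 50.6 kips

E60XX → F_EXX = 60 ksi.
Effective throat (given) t_e = 0.1875 in.
A_we = 0.1875 × 10 = 1.875 in².
F_nw = 0.6 F_EXX = 36 ksi.
φR_n = 0.75 × 36 × 1.875 = 50.62 kips.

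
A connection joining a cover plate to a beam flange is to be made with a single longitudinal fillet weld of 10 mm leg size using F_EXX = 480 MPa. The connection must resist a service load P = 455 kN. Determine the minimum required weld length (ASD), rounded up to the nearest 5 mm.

Throat t_e = 0.707 × 10 = 7.07 mm.
r_n/Ω = (0.6 × 480 × 7.07) / 2.0 = 1018 N/mm = 1.018 kN/mm.
L_req = P / (r_n/Ω) = 455 / 1.018 = 446.9 mm total.
Round up → use L = 450 mm.

L = 450 mm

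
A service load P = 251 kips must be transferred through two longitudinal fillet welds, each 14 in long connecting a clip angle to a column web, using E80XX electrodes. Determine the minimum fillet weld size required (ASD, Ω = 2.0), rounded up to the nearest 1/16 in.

w = 9/16 in

E80XX → F_EXX = 80 ksi.
Total weld length L = 28 in.
Required throat t_e = P × Ω / (0.6 F_EXX × L) = 251 × 2.0 / (0.6 × 80 × 28) = 0.3735 in.
Required leg w = t_e / 0.707 = 0.5283 in → use 9/16 in.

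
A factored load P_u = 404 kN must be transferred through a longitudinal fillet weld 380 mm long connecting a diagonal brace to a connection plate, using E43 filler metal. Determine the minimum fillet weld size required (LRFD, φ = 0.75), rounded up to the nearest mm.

w = 8 mm

E43XX → F_EXX = 430 MPa.
Total weld length L = 380 mm.
Required throat t_e = P_u / (φ × 0.6 F_EXX × L) = 404 / (0.75 × 0.6 × 430 × 380 × 10⁻³) = 5.494 mm.
Required leg w = t_e / 0.707 = 7.771 mm → use 8 mm.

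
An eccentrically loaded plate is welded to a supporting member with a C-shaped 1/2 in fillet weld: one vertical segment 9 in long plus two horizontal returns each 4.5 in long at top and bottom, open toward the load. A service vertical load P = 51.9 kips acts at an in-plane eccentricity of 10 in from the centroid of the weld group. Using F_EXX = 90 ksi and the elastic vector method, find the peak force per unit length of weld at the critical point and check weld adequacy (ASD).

f_max ≈ 12.3 kip/in; NOT adequate

Total weld length L_w = 18 in. Treat welds as unit-width lines.
Centroid: x̄ = 2×4.5×2.25 / 18 = 1.125 in from the vertical weld.
Polar moment about centroid: J = I_x + I_y = [9³/12 + 2×4.5×4.5²] + [9×1.125² + 2(4.5³/12 + 4.5×1.125²)] = 281 in³.
Direct shear f_v = P/L_w = 51.9 / 18 = 2.883 kip/in (vertical).
Torsion M = P·e = 51.9 × 10 = 519 kip·in.
Critical point at (x, y) = (3.375, 4.5) from centroid. f_tx = M·y/J = 8.312 kip/in; f_ty = M·x/J = 6.234 kip/in.
Resultant f_max = √[f_tx² + (f_v + f_ty)²] = √[8.312² + (2.883 + 6.234)²] = 12.34 kip/in.
Capacity per unit length: r_n/Ω = (1/2.0) × 0.6 × 90 × (0.707 × 0.5) = 9.544 kip/in.
12.34 > 9.544 → NOT adequate.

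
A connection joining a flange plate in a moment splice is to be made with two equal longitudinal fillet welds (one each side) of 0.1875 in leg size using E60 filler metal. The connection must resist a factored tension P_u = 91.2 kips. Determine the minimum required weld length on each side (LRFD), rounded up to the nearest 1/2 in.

E60XX → F_EXX = 60 ksi.
Throat t_e = 0.707 × 0.1875 = 0.1326 in.
φr_n = 0.75 × 0.6 × 60 × 0.1326 = 3.579 kips/in.
L_req = P_u / φr_n = 91.2 / 3.579 = 25.48 in total.
Per side: 25.48 / 2 = 12.74 in.
Round up → use L = 13 in on each side.

L = 13 in on each side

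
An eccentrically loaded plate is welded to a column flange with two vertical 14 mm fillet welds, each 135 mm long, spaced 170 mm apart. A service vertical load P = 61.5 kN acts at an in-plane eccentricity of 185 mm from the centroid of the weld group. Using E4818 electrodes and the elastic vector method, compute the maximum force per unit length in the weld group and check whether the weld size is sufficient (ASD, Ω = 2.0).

f_max ≈ 716 N/mm; adequate

E48XX → F_EXX = 480 MPa.
Total weld length L_w = 270 mm. Treat welds as unit-width lines.
Polar moment about centroid: J = 2[d³/12 + d(b/2)²] = 2[135³/12 + 135×85²] = 2361000 mm³.
Direct shear f_v = P/L_w = 61.5×10³ / 270 = 227.8 N/mm (vertical).
Torsion M = P·e = 61.5×10³ × 185 = 11378000 N·mm.
Critical point at (x, y) = (85, 67.5) from centroid. f_tx = M·y/J = 325.3 N/mm; f_ty = M·x/J = 409.6 N/mm.
Resultant f_max = √[f_tx² + (f_v + f_ty)²] = √[325.3² + (227.8 + 409.6)²] = 715.6 N/mm.
Capacity per unit length: r_n/Ω = (1/2.0) × 0.6 × 480 × (0.707 × 14) = 1425 N/mm.
715.6 ≤ 1425 → adequate.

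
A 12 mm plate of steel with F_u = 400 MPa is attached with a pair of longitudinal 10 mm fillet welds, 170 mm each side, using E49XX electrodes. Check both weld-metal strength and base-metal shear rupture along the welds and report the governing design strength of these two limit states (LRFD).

φR_n ≈ 530 kN (weld metal governs)

E49XX → F_EXX = 490 MPa.
t_e = 0.707 × 10 = 7.07 mm; L = 340 mm.
Weld metal: φR_n = 0.75 × 0.6 × 490 × 7.07 × 340 × 10⁻³ = 530 kN.
Base metal (shear rupture): φR_n = 0.75 × 0.6 × 400 × 12 × 340 × 10⁻³ = 734.4 kN.
Governing: weld metal.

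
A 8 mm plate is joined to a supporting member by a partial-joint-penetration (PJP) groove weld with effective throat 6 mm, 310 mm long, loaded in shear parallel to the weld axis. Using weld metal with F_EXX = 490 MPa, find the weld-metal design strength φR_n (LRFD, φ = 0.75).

Effective throat (given) t_e = 6 mm.
A_we = 6 × 310 = 1860 mm².
F_nw = 0.6 F_EXX = 294 MPa.
φR_n = 0.75 × 294 × 1860 × 10⁻³ = 410.1 kN.

φR_n ≈ 410 kN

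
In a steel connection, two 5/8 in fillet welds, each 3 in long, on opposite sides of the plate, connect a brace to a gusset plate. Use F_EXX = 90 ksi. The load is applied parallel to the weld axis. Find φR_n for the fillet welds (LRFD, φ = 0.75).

φR_n ≈ 107 kip

Effective throat t_e = 0.707 × 0.625 = 0.4419 in.
Total length L = 6 in; A_we = 0.4419 × 6 = 2.651 in².
F_nw = 0.6 F_EXX = 0.6 × 90 = 54 ksi.
φR_n = 0.75 × 54 × 2.651 = 107.4 kip.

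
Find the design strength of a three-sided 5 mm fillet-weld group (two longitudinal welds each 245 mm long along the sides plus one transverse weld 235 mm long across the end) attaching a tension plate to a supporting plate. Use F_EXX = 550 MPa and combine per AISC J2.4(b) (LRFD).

φR_n ≈ 673 kN

t_e = 0.707 × 5 = 3.535 mm.
R_nwl = 0.6 × 550 × 3.535 × 490 × 10⁻³ = 571.6 kN (longitudinal, 2 welds).
R_nwt = 0.6 × 550 × 3.535 × 235 × 10⁻³ = 274.1 kN (transverse, base value).
(i) R_nwl + R_nwt = 845.7 kN; (ii) 0.85 R_nwl + 1.5 R_nwt = 897.1 kN.
R_n = max = 897.1 kN [governs: (ii)]; φR_n = 672.8 kN.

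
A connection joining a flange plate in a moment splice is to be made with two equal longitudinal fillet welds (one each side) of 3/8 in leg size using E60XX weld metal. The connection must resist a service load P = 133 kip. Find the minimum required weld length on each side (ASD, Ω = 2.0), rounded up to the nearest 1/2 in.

L = 14 in on each side

E60XX → F_EXX = 60 ksi.
Throat t_e = 0.707 × 0.375 = 0.2651 in.
r_n/Ω = (0.6 × 60 × 0.2651) / 2.0 = 4.772 kip/in.
L_req = P / (r_n/Ω) = 133 / 4.772 = 27.87 in total.
Per side: 27.87 / 2 = 13.93 in.
Round up → use L = 14 in on each side.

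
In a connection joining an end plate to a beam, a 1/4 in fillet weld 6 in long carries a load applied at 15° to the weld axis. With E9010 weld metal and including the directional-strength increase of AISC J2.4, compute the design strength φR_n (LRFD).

φR_n ≈ 45.8 kips

E90XX → F_EXX = 90 ksi.
t_e = 0.707 × 0.25 = 0.1767 in; A_we = 0.1767 × 6 = 1.06 in².
Directional factor: 1.0 + 0.5 sin^1.5(15°) = 1.066.
F_nw = 0.6 × 90 × 1.066 = 57.56 ksi.
φR_n = 0.75 × 57.56 × 1.06 = 45.78 kips.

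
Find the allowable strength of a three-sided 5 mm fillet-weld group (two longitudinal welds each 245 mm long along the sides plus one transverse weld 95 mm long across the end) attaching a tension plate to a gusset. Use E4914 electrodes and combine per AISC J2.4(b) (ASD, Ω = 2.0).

E49XX → F_EXX = 490 MPa.
t_e = 0.707 × 5 = 3.535 mm.
R_nwl = 0.6 × 490 × 3.535 × 490 × 10⁻³ = 509.3 kN (longitudinal, 2 welds).
R_nwt = 0.6 × 490 × 3.535 × 95 × 10⁻³ = 98.73 kN (transverse, base value).
(i) R_nwl + R_nwt = 608 kN; (ii) 0.85 R_nwl + 1.5 R_nwt = 581 kN.
R_n = max = 608 kN [governs: (i)]; R_n/Ω = 304 kN.

R_n/Ω ≈ 304 kN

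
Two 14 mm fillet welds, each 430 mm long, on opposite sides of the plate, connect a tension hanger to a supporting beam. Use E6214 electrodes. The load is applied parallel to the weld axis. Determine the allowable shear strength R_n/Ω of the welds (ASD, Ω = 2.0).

R_n/Ω ≈ 1580 kN

E62XX → F_EXX = 620 MPa.
Effective throat t_e = 0.707 × 14 = 9.898 mm.
Total length L = 860 mm; A_we = 9.898 × 860 = 8512 mm².
F_nw = 0.6 F_EXX = 0.6 × 620 = 372 MPa.
R_n = 372 × 8512 × 10⁻³ = 3167 kN; R_n/Ω = 3167/2.0 = 1583 kN.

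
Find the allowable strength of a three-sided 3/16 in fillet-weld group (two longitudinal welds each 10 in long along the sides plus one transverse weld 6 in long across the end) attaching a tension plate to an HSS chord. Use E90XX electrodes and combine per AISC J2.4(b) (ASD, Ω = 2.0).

E90XX → F_EXX = 90 ksi.
t_e = 0.707 × 0.1875 = 0.1326 in.
R_nwl = 0.6 × 90 × 0.1326 × 20 = 143.2 kips (longitudinal, 2 welds).
R_nwt = 0.6 × 90 × 0.1326 × 6 = 42.95 kips (transverse, base value).
(i) R_nwl + R_nwt = 186.1 kips; (ii) 0.85 R_nwl + 1.5 R_nwt = 186.1 kips.
R_n = max = 186.1 kips [governs: (i)]; R_n/Ω = 93.06 kips.

R_n/Ω ≈ 93.1 kips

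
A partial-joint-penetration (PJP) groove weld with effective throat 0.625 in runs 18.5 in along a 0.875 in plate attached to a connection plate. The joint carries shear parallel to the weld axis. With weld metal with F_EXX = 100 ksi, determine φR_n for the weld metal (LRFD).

Effective throat (given) t_e = 0.625 in.
A_we = 0.625 × 18.5 = 11.56 in².
F_nw = 0.6 F_EXX = 60 ksi.
φR_n = 0.75 × 60 × 11.56 = 520.3 kips.

φR_n ≈ 520 kips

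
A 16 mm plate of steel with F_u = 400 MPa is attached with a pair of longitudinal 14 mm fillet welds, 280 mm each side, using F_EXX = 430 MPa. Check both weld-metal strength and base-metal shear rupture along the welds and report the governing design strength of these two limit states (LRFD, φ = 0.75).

t_e = 0.707 × 14 = 9.898 mm; L = 560 mm.
Weld metal: φR_n = 0.75 × 0.6 × 430 × 9.898 × 560 × 10⁻³ = 1073 kN.
Base metal (shear rupture): φR_n = 0.75 × 0.6 × 400 × 16 × 560 × 10⁻³ = 1613 kN.
Governing: weld metal.

φR_n ≈ 1070 kN (weld metal governs)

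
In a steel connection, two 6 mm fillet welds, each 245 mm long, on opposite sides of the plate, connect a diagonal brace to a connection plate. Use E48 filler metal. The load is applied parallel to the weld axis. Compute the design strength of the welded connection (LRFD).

φR_n ≈ 449 kN

E48XX → F_EXX = 480 MPa.
Effective throat t_e = 0.707 × 6 = 4.242 mm.
Total length L = 490 mm; A_we = 4.242 × 490 = 2079 mm².
F_nw = 0.6 F_EXX = 0.6 × 480 = 288 MPa.
φR_n = 0.75 × 288 × 2079 × 10⁻³ = 449 kN.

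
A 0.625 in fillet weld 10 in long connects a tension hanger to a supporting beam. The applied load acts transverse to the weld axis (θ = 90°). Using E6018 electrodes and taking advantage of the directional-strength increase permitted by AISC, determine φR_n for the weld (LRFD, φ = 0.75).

E60XX → F_EXX = 60 ksi.
t_e = 0.707 × 0.625 = 0.4419 in; A_we = 0.4419 × 10 = 4.419 in².
Directional factor: 1.0 + 0.5 sin^1.5(90°) = 1.5.
F_nw = 0.6 × 60 × 1.5 = 54 ksi.
φR_n = 0.75 × 54 × 4.419 = 179 kips.

φR_n ≈ 179 kips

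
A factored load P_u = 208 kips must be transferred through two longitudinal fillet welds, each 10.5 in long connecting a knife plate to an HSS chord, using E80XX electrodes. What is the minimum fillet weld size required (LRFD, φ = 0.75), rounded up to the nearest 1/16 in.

E80XX → F_EXX = 80 ksi.
Total weld length L = 21 in.
Required throat t_e = P_u / (φ × 0.6 F_EXX × L) = 208 / (0.75 × 0.6 × 80 × 21) = 0.2751 in.
Required leg w = t_e / 0.707 = 0.3892 in → use 7/16 in.

w = 7/16 in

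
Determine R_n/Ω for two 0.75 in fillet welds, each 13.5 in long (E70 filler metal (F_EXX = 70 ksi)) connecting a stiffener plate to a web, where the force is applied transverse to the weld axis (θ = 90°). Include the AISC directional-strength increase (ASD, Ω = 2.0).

R_n/Ω ≈ 451 kip

t_e = 0.707 × 0.75 = 0.5302 in; A_we = 0.5302 × 27 = 14.32 in².
Directional factor: 1.0 + 0.5 sin^1.5(90°) = 1.5.
F_nw = 0.6 × 70 × 1.5 = 63 ksi.
R_n/Ω = (63 × 14.32) / 2.0 = 451 kip.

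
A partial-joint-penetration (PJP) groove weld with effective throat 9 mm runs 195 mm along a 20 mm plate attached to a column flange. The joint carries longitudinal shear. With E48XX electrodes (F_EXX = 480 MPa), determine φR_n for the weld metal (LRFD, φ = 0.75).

φR_n ≈ 379 kN

Effective throat (given) t_e = 9 mm.
A_we = 9 × 195 = 1755 mm².
F_nw = 0.6 F_EXX = 288 MPa.
φR_n = 0.75 × 288 × 1755 × 10⁻³ = 379.1 kN.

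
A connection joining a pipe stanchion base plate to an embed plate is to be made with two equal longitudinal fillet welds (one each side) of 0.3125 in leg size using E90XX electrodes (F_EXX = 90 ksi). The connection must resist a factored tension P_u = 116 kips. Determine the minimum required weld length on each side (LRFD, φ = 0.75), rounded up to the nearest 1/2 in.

L = 6.5 in on each side

Throat t_e = 0.707 × 0.3125 = 0.2209 in.
φr_n = 0.75 × 0.6 × 90 × 0.2209 = 8.948 kips/in.
L_req = P_u / φr_n = 116 / 8.948 = 12.96 in total.
Per side: 12.96 / 2 = 6.482 in.
Round up → use L = 6.5 in on each side.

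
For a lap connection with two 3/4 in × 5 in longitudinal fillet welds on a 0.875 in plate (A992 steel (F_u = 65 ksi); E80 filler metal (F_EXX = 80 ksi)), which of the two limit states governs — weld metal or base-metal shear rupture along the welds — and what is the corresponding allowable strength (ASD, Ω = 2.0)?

R_n/Ω ≈ 127 kips (weld metal governs)

t_e = 0.707 × 0.75 = 0.5302 in; L = 10 in.
Weld metal: R_n/Ω = (1/2.0) × 0.6 × 80 × 0.5302 × 10 = 127.3 kips.
Base metal (shear rupture): R_n/Ω = (1/2.0) × 0.6 × 65 × 0.875 × 10 = 170.6 kips.
Governing: weld metal.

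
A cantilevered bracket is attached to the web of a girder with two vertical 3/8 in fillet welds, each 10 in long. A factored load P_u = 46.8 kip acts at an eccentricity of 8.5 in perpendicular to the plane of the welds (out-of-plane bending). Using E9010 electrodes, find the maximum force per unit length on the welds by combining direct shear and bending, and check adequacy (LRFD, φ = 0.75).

E90XX → F_EXX = 90 ksi.
L_w = 2 × 10 = 20 in; section modulus (unit throat) S = 2 × L²/6 = 33.33 in².
Direct shear f_v = P/L_w = 46.8/20 = 2.34 kip/in.
Moment M = P × e = 46.8 × 8.5 = 397.8 kip·in; bending f_b = M/S = 11.93 kip/in.
f_max = √(f_v² + f_b²) = √(2.34² + 11.93²) = 12.16 kip/in.
φr_n = 0.75 × 0.6 × 90 × (0.707 × 0.375) = 10.74 kip/in → NOT adequate.

f_max ≈ 12.2 kip/in; NOT adequate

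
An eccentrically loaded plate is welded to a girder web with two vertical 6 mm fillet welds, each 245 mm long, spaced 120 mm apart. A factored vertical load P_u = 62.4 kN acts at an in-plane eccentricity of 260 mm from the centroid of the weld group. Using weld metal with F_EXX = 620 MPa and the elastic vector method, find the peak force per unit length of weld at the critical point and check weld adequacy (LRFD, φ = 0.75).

Total weld length L_w = 490 mm. Treat welds as unit-width lines.
Polar moment about centroid: J = 2[d³/12 + d(b/2)²] = 2[245³/12 + 245×60²] = 4215000 mm³.
Direct shear f_v = P/L_w = 62.4×10³ / 490 = 127.3 N/mm (vertical).
Torsion M = P·e = 62.4×10³ × 260 = 16224000 N·mm.
Critical point at (x, y) = (60, 122.5) from centroid. f_tx = M·y/J = 471.5 N/mm; f_ty = M·x/J = 230.9 N/mm.
Resultant f_max = √[f_tx² + (f_v + f_ty)²] = √[471.5² + (127.3 + 230.9)²] = 592.2 N/mm.
Capacity per unit length: φr_n = 0.75 × 0.6 × 620 × (0.707 × 6) = 1184 N/mm.
592.2 ≤ 1184 → adequate.

f_max ≈ 592 N/mm; adequate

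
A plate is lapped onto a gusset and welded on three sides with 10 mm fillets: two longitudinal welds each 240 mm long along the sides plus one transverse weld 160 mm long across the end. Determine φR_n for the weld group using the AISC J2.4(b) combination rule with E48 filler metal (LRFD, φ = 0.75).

E48XX → F_EXX = 480 MPa.
t_e = 0.707 × 10 = 7.07 mm.
R_nwl = 0.6 × 480 × 7.07 × 480 × 10⁻³ = 977.4 kN (longitudinal, 2 welds).
R_nwt = 0.6 × 480 × 7.07 × 160 × 10⁻³ = 325.8 kN (transverse, base value).
(i) R_nwl + R_nwt = 1303 kN; (ii) 0.85 R_nwl + 1.5 R_nwt = 1319 kN.
R_n = max = 1319 kN [governs: (ii)]; φR_n = 989.6 kN.

φR_n ≈ 990 kN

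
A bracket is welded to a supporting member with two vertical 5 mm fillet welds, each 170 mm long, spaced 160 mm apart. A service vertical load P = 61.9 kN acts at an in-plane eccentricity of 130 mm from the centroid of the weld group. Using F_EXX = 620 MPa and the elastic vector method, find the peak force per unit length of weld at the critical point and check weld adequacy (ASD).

Total weld length L_w = 340 mm. Treat welds as unit-width lines.
Polar moment about centroid: J = 2[d³/12 + d(b/2)²] = 2[170³/12 + 170×80²] = 2995000 mm³.
Direct shear f_v = P/L_w = 61.9×10³ / 340 = 182.1 N/mm (vertical).
Torsion M = P·e = 61.9×10³ × 130 = 8047000 N·mm.
Critical point at (x, y) = (80, 85) from centroid. f_tx = M·y/J = 228.4 N/mm; f_ty = M·x/J = 215 N/mm.
Resultant f_max = √[f_tx² + (f_v + f_ty)²] = √[228.4² + (182.1 + 215)²] = 458 N/mm.
Capacity per unit length: r_n/Ω = (1/2.0) × 0.6 × 620 × (0.707 × 5) = 657.5 N/mm.
458 ≤ 657.5 → adequate.

f_max ≈ 458 N/mm; adequate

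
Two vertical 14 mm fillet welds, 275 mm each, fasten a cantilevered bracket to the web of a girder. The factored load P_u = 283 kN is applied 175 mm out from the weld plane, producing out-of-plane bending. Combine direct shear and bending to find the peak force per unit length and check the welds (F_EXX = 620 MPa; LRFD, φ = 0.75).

f_max ≈ 2030 N/mm; adequate

L_w = 2 × 275 = 550 mm; section modulus (unit throat) S = 2 × L²/6 = 25210 mm².
Direct shear f_v = P/L_w = 283×10³/550 = 514.5 N/mm.
Moment M = P × e = 283×10³ × 175 = 49525000 N·mm; bending f_b = M/S = 1965 N/mm.
f_max = √(f_v² + f_b²) = √(514.5² + 1965²) = 2031 N/mm.
φr_n = 0.75 × 0.6 × 620 × (0.707 × 14) = 2762 N/mm → adequate.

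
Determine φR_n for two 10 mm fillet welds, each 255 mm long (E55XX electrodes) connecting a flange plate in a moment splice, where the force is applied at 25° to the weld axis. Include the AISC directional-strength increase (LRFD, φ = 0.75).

φR_n ≈ 1020 kN

E55XX → F_EXX = 550 MPa.
t_e = 0.707 × 10 = 7.07 mm; A_we = 7.07 × 510 = 3606 mm².
Directional factor: 1.0 + 0.5 sin^1.5(25°) = 1.137.
F_nw = 0.6 × 550 × 1.137 = 375.3 MPa.
φR_n = 0.75 × 375.3 × 3606 × 10⁻³ = 1015 kN.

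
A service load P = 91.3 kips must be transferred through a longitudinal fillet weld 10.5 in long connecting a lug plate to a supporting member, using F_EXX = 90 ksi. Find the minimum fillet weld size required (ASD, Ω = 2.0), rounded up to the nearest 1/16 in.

w = 1/2 in

Total weld length L = 10.5 in.
Required throat t_e = P × Ω / (0.6 F_EXX × L) = 91.3 × 2.0 / (0.6 × 90 × 10.5) = 0.322 in.
Required leg w = t_e / 0.707 = 0.4555 in → use 1/2 in.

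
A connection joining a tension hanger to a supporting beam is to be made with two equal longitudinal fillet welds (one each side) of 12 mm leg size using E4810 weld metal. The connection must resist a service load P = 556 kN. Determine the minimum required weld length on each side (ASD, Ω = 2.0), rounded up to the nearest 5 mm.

E48XX → F_EXX = 480 MPa.
Throat t_e = 0.707 × 12 = 8.484 mm.
r_n/Ω = (0.6 × 480 × 8.484) / 2.0 = 1222 N/mm = 1.222 kN/mm.
L_req = P / (r_n/Ω) = 556 / 1.222 = 455.1 mm total.
Per side: 455.1 / 2 = 227.6 mm.
Round up → use L = 230 mm on each side.

L = 230 mm on each side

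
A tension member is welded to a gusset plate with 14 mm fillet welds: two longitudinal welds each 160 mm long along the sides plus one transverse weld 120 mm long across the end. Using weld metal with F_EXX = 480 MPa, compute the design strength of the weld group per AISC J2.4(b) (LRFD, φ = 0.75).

φR_n ≈ 966 kN

t_e = 0.707 × 14 = 9.898 mm.
R_nwl = 0.6 × 480 × 9.898 × 320 × 10⁻³ = 912.2 kN (longitudinal, 2 welds).
R_nwt = 0.6 × 480 × 9.898 × 120 × 10⁻³ = 342.1 kN (transverse, base value).
(i) R_nwl + R_nwt = 1254 kN; (ii) 0.85 R_nwl + 1.5 R_nwt = 1288 kN.
R_n = max = 1288 kN [governs: (ii)]; φR_n = 966.4 kN.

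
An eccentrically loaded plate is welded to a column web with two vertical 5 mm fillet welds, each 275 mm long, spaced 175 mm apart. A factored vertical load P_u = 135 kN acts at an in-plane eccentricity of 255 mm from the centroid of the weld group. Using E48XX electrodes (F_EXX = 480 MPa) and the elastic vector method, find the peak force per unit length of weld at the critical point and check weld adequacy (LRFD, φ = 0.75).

Total weld length L_w = 550 mm. Treat welds as unit-width lines.
Polar moment about centroid: J = 2[d³/12 + d(b/2)²] = 2[275³/12 + 275×87.5²] = 7677000 mm³.
Direct shear f_v = P/L_w = 135×10³ / 550 = 245.5 N/mm (vertical).
Torsion M = P·e = 135×10³ × 255 = 34425000 N·mm.
Critical point at (x, y) = (87.5, 137.5) from centroid. f_tx = M·y/J = 616.6 N/mm; f_ty = M·x/J = 392.4 N/mm.
Resultant f_max = √[f_tx² + (f_v + f_ty)²] = √[616.6² + (245.5 + 392.4)²] = 887.1 N/mm.
Capacity per unit length: φr_n = 0.75 × 0.6 × 480 × (0.707 × 5) = 763.6 N/mm.
887.1 > 763.6 → NOT adequate.

f_max ≈ 887 N/mm; NOT adequate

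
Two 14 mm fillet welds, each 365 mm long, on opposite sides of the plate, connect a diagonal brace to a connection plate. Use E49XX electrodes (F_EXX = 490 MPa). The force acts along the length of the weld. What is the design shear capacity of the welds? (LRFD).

φR_n ≈ 1590 kN

Effective throat t_e = 0.707 × 14 = 9.898 mm.
Total length L = 730 mm; A_we = 9.898 × 730 = 7226 mm².
F_nw = 0.6 F_EXX = 0.6 × 490 = 294 MPa.
φR_n = 0.75 × 294 × 7226 × 10⁻³ = 1593 kN.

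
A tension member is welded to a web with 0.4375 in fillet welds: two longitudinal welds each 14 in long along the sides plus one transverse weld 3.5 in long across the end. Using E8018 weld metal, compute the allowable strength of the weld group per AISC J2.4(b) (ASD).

E80XX → F_EXX = 80 ksi.
t_e = 0.707 × 0.4375 = 0.3093 in.
R_nwl = 0.6 × 80 × 0.3093 × 28 = 415.7 kips (longitudinal, 2 welds).
R_nwt = 0.6 × 80 × 0.3093 × 3.5 = 51.96 kips (transverse, base value).
(i) R_nwl + R_nwt = 467.7 kips; (ii) 0.85 R_nwl + 1.5 R_nwt = 431.3 kips.
R_n = max = 467.7 kips [governs: (i)]; R_n/Ω = 233.8 kips.

R_n/Ω ≈ 234 kips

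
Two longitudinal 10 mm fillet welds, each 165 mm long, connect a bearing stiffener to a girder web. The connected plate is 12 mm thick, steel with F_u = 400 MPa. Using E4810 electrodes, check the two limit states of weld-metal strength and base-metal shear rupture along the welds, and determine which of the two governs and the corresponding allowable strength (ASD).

R_n/Ω ≈ 336 kN (weld metal governs)

E48XX → F_EXX = 480 MPa.
t_e = 0.707 × 10 = 7.07 mm; L = 330 mm.
Weld metal: R_n/Ω = (1/2.0) × 0.6 × 480 × 7.07 × 330 × 10⁻³ = 336 kN.
Base metal (shear rupture): R_n/Ω = (1/2.0) × 0.6 × 400 × 12 × 330 × 10⁻³ = 475.2 kN.
Governing: weld metal.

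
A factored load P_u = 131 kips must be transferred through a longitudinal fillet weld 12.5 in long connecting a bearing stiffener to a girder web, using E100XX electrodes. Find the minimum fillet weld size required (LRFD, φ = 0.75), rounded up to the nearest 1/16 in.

w = 3/8 in

E100XX → F_EXX = 100 ksi.
Total weld length L = 12.5 in.
Required throat t_e = P_u / (φ × 0.6 F_EXX × L) = 131 / (0.75 × 0.6 × 100 × 12.5) = 0.2329 in.
Required leg w = t_e / 0.707 = 0.3294 in → use 3/8 in.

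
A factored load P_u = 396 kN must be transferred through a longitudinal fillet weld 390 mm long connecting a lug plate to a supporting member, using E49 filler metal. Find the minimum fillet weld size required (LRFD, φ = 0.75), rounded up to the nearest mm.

w = 7 mm

E49XX → F_EXX = 490 MPa.
Total weld length L = 390 mm.
Required throat t_e = P_u / (φ × 0.6 F_EXX × L) = 396 / (0.75 × 0.6 × 490 × 390 × 10⁻³) = 4.605 mm.
Required leg w = t_e / 0.707 = 6.513 mm → use 7 mm.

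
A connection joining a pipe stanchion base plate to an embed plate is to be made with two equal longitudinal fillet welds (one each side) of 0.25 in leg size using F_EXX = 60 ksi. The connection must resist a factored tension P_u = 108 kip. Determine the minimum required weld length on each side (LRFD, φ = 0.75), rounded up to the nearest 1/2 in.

Throat t_e = 0.707 × 0.25 = 0.1767 in.
φr_n = 0.75 × 0.6 × 60 × 0.1767 = 4.772 kip/in.
L_req = P_u / φr_n = 108 / 4.772 = 22.63 in total.
Per side: 22.63 / 2 = 11.32 in.
Round up → use L = 11.5 in on each side.

L = 11.5 in on each side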